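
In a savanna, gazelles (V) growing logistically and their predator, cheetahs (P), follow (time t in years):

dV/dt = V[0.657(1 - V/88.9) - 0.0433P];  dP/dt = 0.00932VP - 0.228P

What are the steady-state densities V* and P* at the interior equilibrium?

From dP/dt = 0 with P > 0: 0.00932V* = 0.228, so V* = 24.5.
Substitute into dV/dt = 0: 0.657(1 - 24.5/88.9) = 0.0433P*.
The bracket is 0.725, giving P* = 0.476/0.0433 = 11.

V* ≈ 24.5, P* ≈ 11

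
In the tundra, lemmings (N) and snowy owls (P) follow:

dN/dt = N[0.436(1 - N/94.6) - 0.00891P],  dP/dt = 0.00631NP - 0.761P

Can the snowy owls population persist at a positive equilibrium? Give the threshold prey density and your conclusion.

The predator equation gives dP/dt > 0 only when N > 0.761/0.00631 = 121.
Without the predator, N → K = 94.6. Since 94.6 < 121, the predator cannot invade.

Threshold N = 121; K < 121, so no, the predator goes extinct.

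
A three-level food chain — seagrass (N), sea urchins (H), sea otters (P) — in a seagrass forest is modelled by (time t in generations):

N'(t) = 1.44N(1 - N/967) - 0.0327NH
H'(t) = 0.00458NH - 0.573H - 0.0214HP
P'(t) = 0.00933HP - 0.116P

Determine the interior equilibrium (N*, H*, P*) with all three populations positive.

From dP/dt = 0: 0.00933H* = 0.116, so H* = 12.4.
From dN/dt = 0: 1.44(1 - N*/967) = 0.0327·12.4, giving N* = 967·(1 - 0.282) = 694.
From dH/dt = 0: 0.00458·694 - 0.573 = 0.0214P*, so P* = 2.61/0.0214 = 122.

N* ≈ 694, H* ≈ 12.4, P* ≈ 122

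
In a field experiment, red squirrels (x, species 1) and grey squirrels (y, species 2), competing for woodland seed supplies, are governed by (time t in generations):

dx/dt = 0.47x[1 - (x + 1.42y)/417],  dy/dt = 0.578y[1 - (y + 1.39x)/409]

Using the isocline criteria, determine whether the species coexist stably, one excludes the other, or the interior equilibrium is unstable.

Compare the nullcline intercepts: K1/α12 = 417/1.42 = 294 < K2 = 409; K2/α21 = 409/1.39 = 294 < K1 = 417.
Since both are reversed, neither can invade when rare; the interior point is a saddle.

unstable coexistence (outcome depends on initial conditions)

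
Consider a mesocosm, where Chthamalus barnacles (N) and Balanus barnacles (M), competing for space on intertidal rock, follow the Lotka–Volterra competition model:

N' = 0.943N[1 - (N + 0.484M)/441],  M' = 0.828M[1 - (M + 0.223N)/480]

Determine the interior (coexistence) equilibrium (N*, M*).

N* ≈ 234, M* ≈ 428

Setting both brackets to zero gives the nullclines N + 0.484M = 441 and 0.223N + M = 480.
Substituting M = 480 - 0.223N into the first: N(1 - 0.484·0.223) = 441 - 0.484·480.
So N* = 209/0.892 = 234, and then M* = 480 - 0.223·234 = 428.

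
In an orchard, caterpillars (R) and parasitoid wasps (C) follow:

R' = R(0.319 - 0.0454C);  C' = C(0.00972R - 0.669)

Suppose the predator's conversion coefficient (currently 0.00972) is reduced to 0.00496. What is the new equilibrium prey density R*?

R* ≈ 135

At the interior fixed point, setting dC/dt = 0 with C > 0 fixes R* = (predator death rate)/(RC coefficient) — independent of the other coefficients.
With the change, R* = 0.669/0.00496 = 135; it rises from 68.8.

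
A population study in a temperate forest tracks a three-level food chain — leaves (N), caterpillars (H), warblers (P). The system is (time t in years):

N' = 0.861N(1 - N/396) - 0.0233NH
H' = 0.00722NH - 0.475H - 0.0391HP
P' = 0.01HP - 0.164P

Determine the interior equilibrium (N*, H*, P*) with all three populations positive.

N* ≈ 220, H* ≈ 16.4, P* ≈ 28.5

From dP/dt = 0: 0.01H* = 0.164, so H* = 16.4.
From dN/dt = 0: 0.861(1 - N*/396) = 0.0233·16.4, giving N* = 396·(1 - 0.444) = 220.
From dH/dt = 0: 0.00722·220 - 0.475 = 0.0391P*, so P* = 1.12/0.0391 = 28.5.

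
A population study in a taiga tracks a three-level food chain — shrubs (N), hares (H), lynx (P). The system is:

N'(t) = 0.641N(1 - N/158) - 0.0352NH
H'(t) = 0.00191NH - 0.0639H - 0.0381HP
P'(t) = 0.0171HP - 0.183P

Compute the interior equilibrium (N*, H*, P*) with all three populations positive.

From dP/dt = 0: 0.0171H* = 0.183, so H* = 10.7.
From dN/dt = 0: 0.641(1 - N*/158) = 0.0352·10.7, giving N* = 158·(1 - 0.588) = 65.1.
From dH/dt = 0: 0.00191·65.1 - 0.0639 = 0.0381P*, so P* = 0.0605/0.0381 = 1.59.

N* ≈ 65.1, H* ≈ 10.7, P* ≈ 1.59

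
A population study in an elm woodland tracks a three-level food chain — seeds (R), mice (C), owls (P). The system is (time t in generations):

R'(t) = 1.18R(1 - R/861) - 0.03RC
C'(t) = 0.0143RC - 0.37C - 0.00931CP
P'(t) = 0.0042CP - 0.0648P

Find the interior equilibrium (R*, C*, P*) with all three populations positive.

R* ≈ 523, C* ≈ 15.4, P* ≈ 764

From dP/dt = 0: 0.0042C* = 0.0648, so C* = 15.4.
From dR/dt = 0: 1.18(1 - R*/861) = 0.03·15.4, giving R* = 861·(1 - 0.392) = 523.
From dC/dt = 0: 0.0143·523 - 0.37 = 0.00931P*, so P* = 7.11/0.00931 = 764.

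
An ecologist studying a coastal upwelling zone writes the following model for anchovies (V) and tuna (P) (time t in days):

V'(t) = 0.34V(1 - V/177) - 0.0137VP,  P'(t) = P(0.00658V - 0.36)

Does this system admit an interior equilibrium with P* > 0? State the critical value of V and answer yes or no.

Threshold V = 54.7; K > 54.7, so yes, the predator persists.

The predator equation gives dP/dt > 0 only when V > 0.36/0.00658 = 54.7.
Without the predator, V → K = 177. Since 177 > 54.7, the predator can invade and persist.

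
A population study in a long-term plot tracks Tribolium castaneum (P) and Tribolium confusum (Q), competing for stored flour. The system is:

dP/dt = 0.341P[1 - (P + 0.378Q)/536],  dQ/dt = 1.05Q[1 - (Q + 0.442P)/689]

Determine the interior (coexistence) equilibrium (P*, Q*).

Setting both brackets to zero gives the nullclines P + 0.378Q = 536 and 0.442P + Q = 689.
Substituting Q = 689 - 0.442P into the first: P(1 - 0.378·0.442) = 536 - 0.378·689.
So P* = 276/0.833 = 331, and then Q* = 689 - 0.442·331 = 543.

P* ≈ 331, Q* ≈ 543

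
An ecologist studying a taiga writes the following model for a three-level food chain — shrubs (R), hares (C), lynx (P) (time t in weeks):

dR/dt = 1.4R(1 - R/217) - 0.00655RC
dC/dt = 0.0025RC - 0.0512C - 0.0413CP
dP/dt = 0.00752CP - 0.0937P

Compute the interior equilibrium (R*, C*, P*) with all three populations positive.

R* ≈ 204, C* ≈ 12.5, P* ≈ 11.1

From dP/dt = 0: 0.00752C* = 0.0937, so C* = 12.5.
From dR/dt = 0: 1.4(1 - R*/217) = 0.00655·12.5, giving R* = 217·(1 - 0.0583) = 204.
From dC/dt = 0: 0.0025·204 - 0.0512 = 0.0413P*, so P* = 0.46/0.0413 = 11.1.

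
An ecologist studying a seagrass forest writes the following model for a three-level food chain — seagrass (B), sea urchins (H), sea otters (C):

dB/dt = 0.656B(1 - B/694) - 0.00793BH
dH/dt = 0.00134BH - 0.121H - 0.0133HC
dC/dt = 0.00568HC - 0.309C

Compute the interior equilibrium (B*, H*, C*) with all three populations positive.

B* ≈ 238, H* ≈ 54.4, C* ≈ 14.8

From dC/dt = 0: 0.00568H* = 0.309, so H* = 54.4.
From dB/dt = 0: 0.656(1 - B*/694) = 0.00793·54.4, giving B* = 694·(1 - 0.658) = 238.
From dH/dt = 0: 0.00134·238 - 0.121 = 0.0133C*, so C* = 0.197/0.0133 = 14.8.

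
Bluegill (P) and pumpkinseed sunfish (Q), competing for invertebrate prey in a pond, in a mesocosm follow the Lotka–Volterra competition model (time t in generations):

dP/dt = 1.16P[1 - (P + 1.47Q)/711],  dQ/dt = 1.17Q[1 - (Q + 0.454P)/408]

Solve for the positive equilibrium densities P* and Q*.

Setting both brackets to zero gives the nullclines P + 1.47Q = 711 and 0.454P + Q = 408.
Substituting Q = 408 - 0.454P into the first: P(1 - 1.47·0.454) = 711 - 1.47·408.
So P* = 111/0.333 = 334, and then Q* = 408 - 0.454·334 = 256.

P* ≈ 334, Q* ≈ 256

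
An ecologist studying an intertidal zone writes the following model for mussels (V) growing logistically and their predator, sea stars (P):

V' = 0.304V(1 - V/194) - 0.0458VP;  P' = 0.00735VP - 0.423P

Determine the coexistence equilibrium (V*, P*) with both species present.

From dP/dt = 0 with P > 0: 0.00735V* = 0.423, so V* = 57.6.
Substitute into dV/dt = 0: 0.304(1 - 57.6/194) = 0.0458P*.
The bracket is 0.703, giving P* = 0.214/0.0458 = 4.67.

V* ≈ 57.6, P* ≈ 4.67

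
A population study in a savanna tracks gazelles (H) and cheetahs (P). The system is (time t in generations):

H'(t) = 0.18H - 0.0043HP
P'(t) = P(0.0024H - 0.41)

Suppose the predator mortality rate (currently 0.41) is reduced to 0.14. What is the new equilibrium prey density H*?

H* ≈ 58.3

At the interior fixed point, setting dP/dt = 0 with P > 0 fixes H* = (predator death rate)/(HP coefficient) — independent of the other coefficients.
With the change, H* = 0.14/0.0024 = 58.3; it falls from 171.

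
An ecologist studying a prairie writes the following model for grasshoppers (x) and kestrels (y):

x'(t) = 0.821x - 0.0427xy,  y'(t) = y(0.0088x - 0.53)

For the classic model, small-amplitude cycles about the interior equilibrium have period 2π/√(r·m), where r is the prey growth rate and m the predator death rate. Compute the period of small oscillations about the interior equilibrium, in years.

T ≈ 9.53 years

Here r = 0.821 and m = 0.53, so r·m = 0.435.
ω = √0.435 = 0.66 per year, hence T = 2π/ω ≈ 9.53 years.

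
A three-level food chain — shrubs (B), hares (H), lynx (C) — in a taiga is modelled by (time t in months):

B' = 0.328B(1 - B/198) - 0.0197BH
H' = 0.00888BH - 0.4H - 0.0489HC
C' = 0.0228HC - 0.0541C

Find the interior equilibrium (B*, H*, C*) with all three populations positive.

B* ≈ 170, H* ≈ 2.37, C* ≈ 22.7

From dC/dt = 0: 0.0228H* = 0.0541, so H* = 2.37.
From dB/dt = 0: 0.328(1 - B*/198) = 0.0197·2.37, giving B* = 198·(1 - 0.143) = 170.
From dH/dt = 0: 0.00888·170 - 0.4 = 0.0489C*, so C* = 1.11/0.0489 = 22.7.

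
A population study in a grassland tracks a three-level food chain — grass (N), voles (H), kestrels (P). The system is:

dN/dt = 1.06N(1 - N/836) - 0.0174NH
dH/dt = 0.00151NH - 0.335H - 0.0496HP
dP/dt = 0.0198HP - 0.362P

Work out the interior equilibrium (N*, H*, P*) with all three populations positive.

From dP/dt = 0: 0.0198H* = 0.362, so H* = 18.3.
From dN/dt = 0: 1.06(1 - N*/836) = 0.0174·18.3, giving N* = 836·(1 - 0.3) = 585.
From dH/dt = 0: 0.00151·585 - 0.335 = 0.0496P*, so P* = 0.549/0.0496 = 11.1.

N* ≈ 585, H* ≈ 18.3, P* ≈ 11.1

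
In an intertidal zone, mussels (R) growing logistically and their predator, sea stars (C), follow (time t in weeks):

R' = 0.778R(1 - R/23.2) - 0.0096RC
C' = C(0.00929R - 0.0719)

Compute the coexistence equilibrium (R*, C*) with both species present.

From dC/dt = 0 with C > 0: 0.00929R* = 0.0719, so R* = 7.74.
Substitute into dR/dt = 0: 0.778(1 - 7.74/23.2) = 0.0096C*.
The bracket is 0.666, giving C* = 0.518/0.0096 = 54.

R* ≈ 7.74, C* ≈ 54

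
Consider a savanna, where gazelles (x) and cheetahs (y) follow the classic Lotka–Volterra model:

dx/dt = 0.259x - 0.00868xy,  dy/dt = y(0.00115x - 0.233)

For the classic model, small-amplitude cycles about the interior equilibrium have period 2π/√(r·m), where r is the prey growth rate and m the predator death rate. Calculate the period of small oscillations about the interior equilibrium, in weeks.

T ≈ 25.6 weeks

Here r = 0.259 and m = 0.233, so r·m = 0.0603.
ω = √0.0603 = 0.246 per week, hence T = 2π/ω ≈ 25.6 weeks.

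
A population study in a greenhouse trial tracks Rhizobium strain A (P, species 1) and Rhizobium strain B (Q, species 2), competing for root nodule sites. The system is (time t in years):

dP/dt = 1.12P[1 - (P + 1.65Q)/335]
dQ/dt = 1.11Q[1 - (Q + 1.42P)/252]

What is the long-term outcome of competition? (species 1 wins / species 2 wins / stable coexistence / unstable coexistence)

Compare the nullcline intercepts: K1/α12 = 335/1.65 = 203 < K2 = 252; K2/α21 = 252/1.42 = 177 < K1 = 335.
Since both are reversed, neither can invade when rare; the interior point is a saddle.

unstable coexistence (outcome depends on initial conditions)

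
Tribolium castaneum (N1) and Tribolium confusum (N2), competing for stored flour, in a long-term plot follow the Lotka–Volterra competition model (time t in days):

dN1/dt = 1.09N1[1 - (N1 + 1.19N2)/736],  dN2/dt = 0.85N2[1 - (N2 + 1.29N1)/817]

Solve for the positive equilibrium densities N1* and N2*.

N1* ≈ 441, N2* ≈ 248

Setting both brackets to zero gives the nullclines N1 + 1.19N2 = 736 and 1.29N1 + N2 = 817.
Substituting N2 = 817 - 1.29N1 into the first: N1(1 - 1.19·1.29) = 736 - 1.19·817.
So N1* = -236/-0.535 = 441, and then N2* = 817 - 1.29·441 = 248.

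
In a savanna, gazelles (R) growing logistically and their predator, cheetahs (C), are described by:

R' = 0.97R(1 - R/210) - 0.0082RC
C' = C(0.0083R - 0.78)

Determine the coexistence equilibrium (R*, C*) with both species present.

From dC/dt = 0 with C > 0: 0.0083R* = 0.78, so R* = 94.
Substitute into dR/dt = 0: 0.97(1 - 94/210) = 0.0082C*.
The bracket is 0.552, giving C* = 0.536/0.0082 = 65.4.

R* ≈ 94, C* ≈ 65.4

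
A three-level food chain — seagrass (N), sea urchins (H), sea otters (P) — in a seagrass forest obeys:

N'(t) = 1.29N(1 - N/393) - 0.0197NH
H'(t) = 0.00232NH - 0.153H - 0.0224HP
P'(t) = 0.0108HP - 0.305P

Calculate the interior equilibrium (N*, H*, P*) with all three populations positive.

N* ≈ 224, H* ≈ 28.2, P* ≈ 16.3

From dP/dt = 0: 0.0108H* = 0.305, so H* = 28.2.
From dN/dt = 0: 1.29(1 - N*/393) = 0.0197·28.2, giving N* = 393·(1 - 0.431) = 224.
From dH/dt = 0: 0.00232·224 - 0.153 = 0.0224P*, so P* = 0.366/0.0224 = 16.3.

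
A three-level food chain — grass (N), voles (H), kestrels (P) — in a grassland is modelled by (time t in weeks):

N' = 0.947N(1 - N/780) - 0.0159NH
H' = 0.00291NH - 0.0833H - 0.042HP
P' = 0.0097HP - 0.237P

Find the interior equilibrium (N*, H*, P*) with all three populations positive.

From dP/dt = 0: 0.0097H* = 0.237, so H* = 24.4.
From dN/dt = 0: 0.947(1 - N*/780) = 0.0159·24.4, giving N* = 780·(1 - 0.41) = 460.
From dH/dt = 0: 0.00291·460 - 0.0833 = 0.042P*, so P* = 1.26/0.042 = 29.9.

N* ≈ 460, H* ≈ 24.4, P* ≈ 29.9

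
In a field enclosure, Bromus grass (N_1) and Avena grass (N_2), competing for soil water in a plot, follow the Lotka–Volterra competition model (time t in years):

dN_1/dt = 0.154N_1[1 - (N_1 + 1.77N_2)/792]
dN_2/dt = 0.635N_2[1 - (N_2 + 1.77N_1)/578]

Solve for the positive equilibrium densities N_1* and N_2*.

N_1* ≈ 108, N_2* ≈ 386

Setting both brackets to zero gives the nullclines N_1 + 1.77N_2 = 792 and 1.77N_1 + N_2 = 578.
Substituting N_2 = 578 - 1.77N_1 into the first: N_1(1 - 1.77·1.77) = 792 - 1.77·578.
So N_1* = -231/-2.13 = 108, and then N_2* = 578 - 1.77·108 = 386.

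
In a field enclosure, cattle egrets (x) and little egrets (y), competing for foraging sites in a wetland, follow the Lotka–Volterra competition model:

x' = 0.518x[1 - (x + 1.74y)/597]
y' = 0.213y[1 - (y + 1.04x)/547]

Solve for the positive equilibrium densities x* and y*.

x* ≈ 438, y* ≈ 91.3

Setting both brackets to zero gives the nullclines x + 1.74y = 597 and 1.04x + y = 547.
Substituting y = 547 - 1.04x into the first: x(1 - 1.74·1.04) = 597 - 1.74·547.
So x* = -355/-0.81 = 438, and then y* = 547 - 1.04·438 = 91.3.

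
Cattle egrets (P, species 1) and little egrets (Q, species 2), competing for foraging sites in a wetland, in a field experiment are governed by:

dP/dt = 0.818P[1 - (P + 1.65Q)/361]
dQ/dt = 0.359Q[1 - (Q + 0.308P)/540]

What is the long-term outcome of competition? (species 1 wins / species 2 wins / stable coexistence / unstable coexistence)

species 2 excludes species 1

Compare the nullcline intercepts: K1/α12 = 361/1.65 = 219 < K2 = 540; K2/α21 = 540/0.308 = 1750 > K1 = 361.
Since the inequalities point opposite ways, species 2 can invade but species 1 cannot.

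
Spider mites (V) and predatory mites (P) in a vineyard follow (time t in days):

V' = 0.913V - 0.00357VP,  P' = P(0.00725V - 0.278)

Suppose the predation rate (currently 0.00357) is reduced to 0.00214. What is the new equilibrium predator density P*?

P* ≈ 427

At the interior fixed point, setting dV/dt = 0 with V > 0 fixes P* = (prey growth rate)/(VP coefficient) — independent of the other coefficients.
With the change, P* = 0.913/0.00214 = 427; it rises from 256.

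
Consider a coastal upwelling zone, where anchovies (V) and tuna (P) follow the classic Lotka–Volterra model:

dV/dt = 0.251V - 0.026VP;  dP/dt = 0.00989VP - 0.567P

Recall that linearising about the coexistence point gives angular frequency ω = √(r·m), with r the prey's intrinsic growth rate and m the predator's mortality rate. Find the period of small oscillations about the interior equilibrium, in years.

Here r = 0.251 and m = 0.567, so r·m = 0.142.
ω = √0.142 = 0.377 per year, hence T = 2π/ω ≈ 16.7 years.

T ≈ 16.7 years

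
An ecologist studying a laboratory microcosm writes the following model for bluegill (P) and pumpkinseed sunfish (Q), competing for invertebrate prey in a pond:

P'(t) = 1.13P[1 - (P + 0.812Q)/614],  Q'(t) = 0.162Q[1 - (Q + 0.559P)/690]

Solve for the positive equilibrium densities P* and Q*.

P* ≈ 98.4, Q* ≈ 635

Setting both brackets to zero gives the nullclines P + 0.812Q = 614 and 0.559P + Q = 690.
Substituting Q = 690 - 0.559P into the first: P(1 - 0.812·0.559) = 614 - 0.812·690.
So P* = 53.7/0.546 = 98.4, and then Q* = 690 - 0.559·98.4 = 635.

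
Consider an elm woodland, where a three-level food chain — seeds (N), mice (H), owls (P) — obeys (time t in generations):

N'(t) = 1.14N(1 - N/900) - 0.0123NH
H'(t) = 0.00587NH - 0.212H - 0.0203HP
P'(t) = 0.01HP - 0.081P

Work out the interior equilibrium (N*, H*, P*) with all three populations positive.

N* ≈ 821, H* ≈ 8.1, P* ≈ 227

From dP/dt = 0: 0.01H* = 0.081, so H* = 8.1.
From dN/dt = 0: 1.14(1 - N*/900) = 0.0123·8.1, giving N* = 900·(1 - 0.0874) = 821.
From dH/dt = 0: 0.00587·821 - 0.212 = 0.0203P*, so P* = 4.61/0.0203 = 227.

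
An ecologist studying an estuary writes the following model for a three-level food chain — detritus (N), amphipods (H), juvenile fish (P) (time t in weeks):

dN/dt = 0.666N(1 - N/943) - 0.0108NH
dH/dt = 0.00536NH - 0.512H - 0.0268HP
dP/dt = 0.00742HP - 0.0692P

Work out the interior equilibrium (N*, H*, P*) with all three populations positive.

N* ≈ 800, H* ≈ 9.33, P* ≈ 141

From dP/dt = 0: 0.00742H* = 0.0692, so H* = 9.33.
From dN/dt = 0: 0.666(1 - N*/943) = 0.0108·9.33, giving N* = 943·(1 - 0.151) = 800.
From dH/dt = 0: 0.00536·800 - 0.512 = 0.0268P*, so P* = 3.78/0.0268 = 141.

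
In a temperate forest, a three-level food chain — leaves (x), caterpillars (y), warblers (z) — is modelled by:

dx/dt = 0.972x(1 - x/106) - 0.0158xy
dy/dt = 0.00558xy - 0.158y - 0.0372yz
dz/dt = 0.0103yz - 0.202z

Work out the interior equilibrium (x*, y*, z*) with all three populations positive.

From dz/dt = 0: 0.0103y* = 0.202, so y* = 19.6.
From dx/dt = 0: 0.972(1 - x*/106) = 0.0158·19.6, giving x* = 106·(1 - 0.319) = 72.2.
From dy/dt = 0: 0.00558·72.2 - 0.158 = 0.0372z*, so z* = 0.245/0.0372 = 6.58.

x* ≈ 72.2, y* ≈ 19.6, z* ≈ 6.58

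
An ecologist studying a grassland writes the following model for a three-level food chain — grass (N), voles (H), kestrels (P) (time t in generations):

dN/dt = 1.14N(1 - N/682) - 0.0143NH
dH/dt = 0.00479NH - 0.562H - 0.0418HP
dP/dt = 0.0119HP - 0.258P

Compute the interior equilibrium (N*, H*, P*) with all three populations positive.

N* ≈ 497, H* ≈ 21.7, P* ≈ 43.5

From dP/dt = 0: 0.0119H* = 0.258, so H* = 21.7.
From dN/dt = 0: 1.14(1 - N*/682) = 0.0143·21.7, giving N* = 682·(1 - 0.272) = 497.
From dH/dt = 0: 0.00479·497 - 0.562 = 0.0418P*, so P* = 1.82/0.0418 = 43.5.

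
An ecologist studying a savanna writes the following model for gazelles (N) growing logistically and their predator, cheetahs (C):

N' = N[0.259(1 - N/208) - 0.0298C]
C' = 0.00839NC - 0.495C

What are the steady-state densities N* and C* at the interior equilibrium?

N* ≈ 59, C* ≈ 6.23

From dC/dt = 0 with C > 0: 0.00839N* = 0.495, so N* = 59.
Substitute into dN/dt = 0: 0.259(1 - 59/208) = 0.0298C*.
The bracket is 0.716, giving C* = 0.186/0.0298 = 6.23.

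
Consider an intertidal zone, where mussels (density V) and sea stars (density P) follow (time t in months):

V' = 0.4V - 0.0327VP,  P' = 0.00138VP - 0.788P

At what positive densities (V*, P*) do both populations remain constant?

V* ≈ 571, P* ≈ 12.2

Set dP/dt = 0 with P > 0: 0.00138V - 0.788 = 0, so V* = 0.788/0.00138 = 571.
Set dV/dt = 0 with V > 0: 0.4 - 0.0327P = 0, so P* = 0.4/0.0327 = 12.2.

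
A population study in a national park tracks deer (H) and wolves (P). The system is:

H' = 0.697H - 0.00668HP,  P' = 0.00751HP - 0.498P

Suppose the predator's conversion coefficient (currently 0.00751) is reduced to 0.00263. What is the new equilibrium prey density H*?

H* ≈ 189

At the interior fixed point, setting dP/dt = 0 with P > 0 fixes H* = (predator death rate)/(HP coefficient) — independent of the other coefficients.
With the change, H* = 0.498/0.00263 = 189; it rises from 66.3.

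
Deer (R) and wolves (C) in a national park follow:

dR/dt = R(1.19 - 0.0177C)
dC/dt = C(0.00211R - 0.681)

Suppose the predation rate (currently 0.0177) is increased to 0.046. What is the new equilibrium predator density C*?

C* ≈ 25.9

At the interior fixed point, setting dR/dt = 0 with R > 0 fixes C* = (prey growth rate)/(RC coefficient) — independent of the other coefficients.
With the change, C* = 1.19/0.046 = 25.9; it falls from 67.2.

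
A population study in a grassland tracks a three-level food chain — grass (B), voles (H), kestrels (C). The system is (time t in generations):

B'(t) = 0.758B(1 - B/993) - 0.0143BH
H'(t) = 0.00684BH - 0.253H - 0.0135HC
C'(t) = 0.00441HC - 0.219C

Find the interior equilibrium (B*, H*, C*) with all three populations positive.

From dC/dt = 0: 0.00441H* = 0.219, so H* = 49.7.
From dB/dt = 0: 0.758(1 - B*/993) = 0.0143·49.7, giving B* = 993·(1 - 0.937) = 62.7.
From dH/dt = 0: 0.00684·62.7 - 0.253 = 0.0135C*, so C* = 0.176/0.0135 = 13.

B* ≈ 62.7, H* ≈ 49.7, C* ≈ 13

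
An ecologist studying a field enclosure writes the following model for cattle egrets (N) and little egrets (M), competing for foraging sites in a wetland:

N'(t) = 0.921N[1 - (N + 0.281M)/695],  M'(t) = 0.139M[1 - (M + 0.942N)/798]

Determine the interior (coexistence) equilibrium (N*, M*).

N* ≈ 640, M* ≈ 195

Setting both brackets to zero gives the nullclines N + 0.281M = 695 and 0.942N + M = 798.
Substituting M = 798 - 0.942N into the first: N(1 - 0.281·0.942) = 695 - 0.281·798.
So N* = 471/0.735 = 640, and then M* = 798 - 0.942·640 = 195.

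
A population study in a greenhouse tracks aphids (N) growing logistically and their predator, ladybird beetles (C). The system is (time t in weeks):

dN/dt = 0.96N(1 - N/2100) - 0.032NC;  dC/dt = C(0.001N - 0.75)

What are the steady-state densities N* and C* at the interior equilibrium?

From dC/dt = 0 with C > 0: 0.001N* = 0.75, so N* = 750.
Substitute into dN/dt = 0: 0.96(1 - 750/2100) = 0.032C*.
The bracket is 0.643, giving C* = 0.617/0.032 = 19.3.

N* ≈ 750, C* ≈ 19.3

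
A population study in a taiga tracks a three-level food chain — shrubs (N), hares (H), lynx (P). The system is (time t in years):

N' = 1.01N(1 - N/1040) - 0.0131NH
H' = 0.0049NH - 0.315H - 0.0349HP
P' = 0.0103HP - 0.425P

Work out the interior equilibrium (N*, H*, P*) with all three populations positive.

N* ≈ 483, H* ≈ 41.3, P* ≈ 58.8

From dP/dt = 0: 0.0103H* = 0.425, so H* = 41.3.
From dN/dt = 0: 1.01(1 - N*/1040) = 0.0131·41.3, giving N* = 1040·(1 - 0.535) = 483.
From dH/dt = 0: 0.0049·483 - 0.315 = 0.0349P*, so P* = 2.05/0.0349 = 58.8.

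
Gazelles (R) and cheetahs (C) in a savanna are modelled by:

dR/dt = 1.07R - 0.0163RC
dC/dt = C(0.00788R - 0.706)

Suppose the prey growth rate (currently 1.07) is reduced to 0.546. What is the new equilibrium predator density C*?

C* ≈ 33.5

At the interior fixed point, setting dR/dt = 0 with R > 0 fixes C* = (prey growth rate)/(RC coefficient) — independent of the other coefficients.
With the change, C* = 0.546/0.0163 = 33.5; it falls from 65.6.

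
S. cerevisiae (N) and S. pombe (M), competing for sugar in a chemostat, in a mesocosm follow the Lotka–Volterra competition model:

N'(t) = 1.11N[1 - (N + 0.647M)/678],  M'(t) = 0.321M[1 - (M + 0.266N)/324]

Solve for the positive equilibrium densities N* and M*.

Setting both brackets to zero gives the nullclines N + 0.647M = 678 and 0.266N + M = 324.
Substituting M = 324 - 0.266N into the first: N(1 - 0.647·0.266) = 678 - 0.647·324.
So N* = 468/0.828 = 566, and then M* = 324 - 0.266·566 = 174.

N* ≈ 566, M* ≈ 174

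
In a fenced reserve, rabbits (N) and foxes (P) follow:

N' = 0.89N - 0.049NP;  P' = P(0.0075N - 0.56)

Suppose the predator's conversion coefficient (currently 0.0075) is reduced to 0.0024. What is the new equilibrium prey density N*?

At the interior fixed point, setting dP/dt = 0 with P > 0 fixes N* = (predator death rate)/(NP coefficient) — independent of the other coefficients.
With the change, N* = 0.56/0.0024 = 233; it rises from 74.7.

N* ≈ 233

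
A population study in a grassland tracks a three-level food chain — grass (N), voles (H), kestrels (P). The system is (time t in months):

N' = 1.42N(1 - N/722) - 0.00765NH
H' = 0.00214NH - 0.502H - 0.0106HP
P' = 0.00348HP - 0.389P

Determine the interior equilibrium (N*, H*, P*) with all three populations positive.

N* ≈ 287, H* ≈ 112, P* ≈ 10.6

From dP/dt = 0: 0.00348H* = 0.389, so H* = 112.
From dN/dt = 0: 1.42(1 - N*/722) = 0.00765·112, giving N* = 722·(1 - 0.602) = 287.
From dH/dt = 0: 0.00214·287 - 0.502 = 0.0106P*, so P* = 0.113/0.0106 = 10.6.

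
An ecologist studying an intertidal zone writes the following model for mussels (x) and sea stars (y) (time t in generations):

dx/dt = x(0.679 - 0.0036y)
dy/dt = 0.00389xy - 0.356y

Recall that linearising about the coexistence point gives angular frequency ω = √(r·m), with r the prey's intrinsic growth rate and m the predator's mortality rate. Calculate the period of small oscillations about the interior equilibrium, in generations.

Here r = 0.679 and m = 0.356, so r·m = 0.242.
ω = √0.242 = 0.492 per generation, hence T = 2π/ω ≈ 12.8 generations.

T ≈ 12.8 generations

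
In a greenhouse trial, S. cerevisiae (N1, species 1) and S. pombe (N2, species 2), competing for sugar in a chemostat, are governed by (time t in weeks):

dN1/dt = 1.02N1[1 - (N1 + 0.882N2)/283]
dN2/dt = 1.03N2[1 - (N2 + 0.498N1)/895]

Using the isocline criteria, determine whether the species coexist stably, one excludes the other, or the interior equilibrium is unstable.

Compare the nullcline intercepts: K1/α12 = 283/0.882 = 321 < K2 = 895; K2/α21 = 895/0.498 = 1800 > K1 = 283.
Since the inequalities point opposite ways, species 2 can invade but species 1 cannot.

species 2 excludes species 1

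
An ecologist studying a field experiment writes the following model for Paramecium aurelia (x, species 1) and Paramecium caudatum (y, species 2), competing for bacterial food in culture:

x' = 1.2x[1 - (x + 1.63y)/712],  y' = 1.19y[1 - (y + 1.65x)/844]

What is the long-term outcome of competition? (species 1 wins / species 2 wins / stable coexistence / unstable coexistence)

Compare the nullcline intercepts: K1/α12 = 712/1.63 = 437 < K2 = 844; K2/α21 = 844/1.65 = 512 < K1 = 712.
Since both are reversed, neither can invade when rare; the interior point is a saddle.

unstable coexistence (outcome depends on initial conditions)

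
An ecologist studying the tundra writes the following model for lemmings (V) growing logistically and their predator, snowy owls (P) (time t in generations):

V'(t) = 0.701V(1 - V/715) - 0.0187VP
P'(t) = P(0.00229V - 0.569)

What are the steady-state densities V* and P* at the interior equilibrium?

V* ≈ 248, P* ≈ 24.5

From dP/dt = 0 with P > 0: 0.00229V* = 0.569, so V* = 248.
Substitute into dV/dt = 0: 0.701(1 - 248/715) = 0.0187P*.
The bracket is 0.652, giving P* = 0.457/0.0187 = 24.5.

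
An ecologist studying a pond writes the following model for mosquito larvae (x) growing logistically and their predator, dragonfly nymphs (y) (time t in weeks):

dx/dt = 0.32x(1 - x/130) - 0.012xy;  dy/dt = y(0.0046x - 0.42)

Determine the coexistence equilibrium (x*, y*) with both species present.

x* ≈ 91.3, y* ≈ 7.94

From dy/dt = 0 with y > 0: 0.0046x* = 0.42, so x* = 91.3.
Substitute into dx/dt = 0: 0.32(1 - 91.3/130) = 0.012y*.
The bracket is 0.298, giving y* = 0.0953/0.012 = 7.94.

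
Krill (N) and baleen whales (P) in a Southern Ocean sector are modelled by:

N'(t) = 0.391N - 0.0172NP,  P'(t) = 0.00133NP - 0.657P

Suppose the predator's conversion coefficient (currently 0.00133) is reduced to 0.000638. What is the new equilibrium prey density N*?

At the interior fixed point, setting dP/dt = 0 with P > 0 fixes N* = (predator death rate)/(NP coefficient) — independent of the other coefficients.
With the change, N* = 0.657/0.000638 = 1030; it rises from 494.

N* ≈ 1030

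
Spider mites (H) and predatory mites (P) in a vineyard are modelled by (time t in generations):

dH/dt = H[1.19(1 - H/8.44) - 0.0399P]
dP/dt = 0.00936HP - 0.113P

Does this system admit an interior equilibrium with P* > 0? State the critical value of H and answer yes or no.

The predator equation gives dP/dt > 0 only when H > 0.113/0.00936 = 12.1.
Without the predator, H → K = 8.44. Since 8.44 < 12.1, the predator cannot invade.

Threshold H = 12.1; K < 12.1, so no, the predator goes extinct.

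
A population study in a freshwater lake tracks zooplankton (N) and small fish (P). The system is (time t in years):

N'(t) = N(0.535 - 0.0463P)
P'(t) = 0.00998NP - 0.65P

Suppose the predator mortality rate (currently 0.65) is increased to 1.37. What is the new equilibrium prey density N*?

N* ≈ 137

At the interior fixed point, setting dP/dt = 0 with P > 0 fixes N* = (predator death rate)/(NP coefficient) — independent of the other coefficients.
With the change, N* = 1.37/0.00998 = 137; it rises from 65.1.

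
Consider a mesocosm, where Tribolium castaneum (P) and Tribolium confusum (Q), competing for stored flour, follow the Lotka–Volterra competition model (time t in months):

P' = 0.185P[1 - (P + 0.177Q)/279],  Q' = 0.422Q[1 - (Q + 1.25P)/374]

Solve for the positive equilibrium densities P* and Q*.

P* ≈ 273, Q* ≈ 32.4

Setting both brackets to zero gives the nullclines P + 0.177Q = 279 and 1.25P + Q = 374.
Substituting Q = 374 - 1.25P into the first: P(1 - 0.177·1.25) = 279 - 0.177·374.
So P* = 213/0.779 = 273, and then Q* = 374 - 1.25·273 = 32.4.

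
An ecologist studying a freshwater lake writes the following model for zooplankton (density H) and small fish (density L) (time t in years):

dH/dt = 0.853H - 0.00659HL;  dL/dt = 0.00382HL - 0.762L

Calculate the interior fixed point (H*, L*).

Set dL/dt = 0 with L > 0: 0.00382H - 0.762 = 0, so H* = 0.762/0.00382 = 199.
Set dH/dt = 0 with H > 0: 0.853 - 0.00659L = 0, so L* = 0.853/0.00659 = 129.

H* ≈ 199, L* ≈ 129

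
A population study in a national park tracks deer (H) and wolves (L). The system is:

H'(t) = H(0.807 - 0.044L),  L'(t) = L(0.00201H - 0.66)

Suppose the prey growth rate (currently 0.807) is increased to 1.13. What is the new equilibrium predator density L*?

L* ≈ 25.7

At the interior fixed point, setting dH/dt = 0 with H > 0 fixes L* = (prey growth rate)/(HL coefficient) — independent of the other coefficients.
With the change, L* = 1.13/0.044 = 25.7; it rises from 18.3.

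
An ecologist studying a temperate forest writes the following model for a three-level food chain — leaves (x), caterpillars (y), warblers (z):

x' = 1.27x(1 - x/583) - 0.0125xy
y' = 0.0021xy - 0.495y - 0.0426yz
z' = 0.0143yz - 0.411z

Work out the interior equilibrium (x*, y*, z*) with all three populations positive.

x* ≈ 418, y* ≈ 28.7, z* ≈ 8.99

From dz/dt = 0: 0.0143y* = 0.411, so y* = 28.7.
From dx/dt = 0: 1.27(1 - x*/583) = 0.0125·28.7, giving x* = 583·(1 - 0.283) = 418.
From dy/dt = 0: 0.0021·418 - 0.495 = 0.0426z*, so z* = 0.383/0.0426 = 8.99.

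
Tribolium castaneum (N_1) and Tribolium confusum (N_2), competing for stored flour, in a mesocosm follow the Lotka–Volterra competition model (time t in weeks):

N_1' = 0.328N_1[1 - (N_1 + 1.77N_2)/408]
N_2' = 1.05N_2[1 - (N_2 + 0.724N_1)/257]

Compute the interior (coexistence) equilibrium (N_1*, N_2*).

Setting both brackets to zero gives the nullclines N_1 + 1.77N_2 = 408 and 0.724N_1 + N_2 = 257.
Substituting N_2 = 257 - 0.724N_1 into the first: N_1(1 - 1.77·0.724) = 408 - 1.77·257.
So N_1* = -46.9/-0.281 = 167, and then N_2* = 257 - 0.724·167 = 136.

N_1* ≈ 167, N_2* ≈ 136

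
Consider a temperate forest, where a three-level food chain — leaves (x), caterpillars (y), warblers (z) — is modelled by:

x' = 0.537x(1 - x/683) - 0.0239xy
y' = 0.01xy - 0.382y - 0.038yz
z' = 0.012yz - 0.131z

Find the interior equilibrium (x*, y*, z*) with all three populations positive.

From dz/dt = 0: 0.012y* = 0.131, so y* = 10.9.
From dx/dt = 0: 0.537(1 - x*/683) = 0.0239·10.9, giving x* = 683·(1 - 0.486) = 351.
From dy/dt = 0: 0.01·351 - 0.382 = 0.038z*, so z* = 3.13/0.038 = 82.4.

x* ≈ 351, y* ≈ 10.9, z* ≈ 82.4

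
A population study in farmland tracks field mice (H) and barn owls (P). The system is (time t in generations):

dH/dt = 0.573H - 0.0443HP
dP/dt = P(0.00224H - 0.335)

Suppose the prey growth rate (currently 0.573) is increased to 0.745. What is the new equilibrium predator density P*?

P* ≈ 16.8

At the interior fixed point, setting dH/dt = 0 with H > 0 fixes P* = (prey growth rate)/(HP coefficient) — independent of the other coefficients.
With the change, P* = 0.745/0.0443 = 16.8; it rises from 12.9.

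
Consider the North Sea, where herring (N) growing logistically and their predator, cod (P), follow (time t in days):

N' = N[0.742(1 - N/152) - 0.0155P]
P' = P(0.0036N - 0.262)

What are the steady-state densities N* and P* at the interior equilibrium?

From dP/dt = 0 with P > 0: 0.0036N* = 0.262, so N* = 72.8.
Substitute into dN/dt = 0: 0.742(1 - 72.8/152) = 0.0155P*.
The bracket is 0.521, giving P* = 0.387/0.0155 = 25.

N* ≈ 72.8, P* ≈ 25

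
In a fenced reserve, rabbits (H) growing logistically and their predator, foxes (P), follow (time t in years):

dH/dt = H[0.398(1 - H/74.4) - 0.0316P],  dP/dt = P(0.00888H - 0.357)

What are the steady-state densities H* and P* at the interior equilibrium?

From dP/dt = 0 with P > 0: 0.00888H* = 0.357, so H* = 40.2.
Substitute into dH/dt = 0: 0.398(1 - 40.2/74.4) = 0.0316P*.
The bracket is 0.46, giving P* = 0.183/0.0316 = 5.79.

H* ≈ 40.2, P* ≈ 5.79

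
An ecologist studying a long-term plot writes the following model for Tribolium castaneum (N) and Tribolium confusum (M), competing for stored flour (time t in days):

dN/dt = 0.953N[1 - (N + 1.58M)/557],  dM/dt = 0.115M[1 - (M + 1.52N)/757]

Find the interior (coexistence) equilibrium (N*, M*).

Setting both brackets to zero gives the nullclines N + 1.58M = 557 and 1.52N + M = 757.
Substituting M = 757 - 1.52N into the first: N(1 - 1.58·1.52) = 557 - 1.58·757.
So N* = -639/-1.4 = 456, and then M* = 757 - 1.52·456 = 64.

N* ≈ 456, M* ≈ 64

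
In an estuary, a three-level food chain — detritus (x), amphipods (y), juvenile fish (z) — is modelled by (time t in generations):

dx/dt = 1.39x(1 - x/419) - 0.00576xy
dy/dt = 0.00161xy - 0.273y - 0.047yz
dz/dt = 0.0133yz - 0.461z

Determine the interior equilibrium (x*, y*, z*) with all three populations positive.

x* ≈ 359, y* ≈ 34.7, z* ≈ 6.48

From dz/dt = 0: 0.0133y* = 0.461, so y* = 34.7.
From dx/dt = 0: 1.39(1 - x*/419) = 0.00576·34.7, giving x* = 419·(1 - 0.144) = 359.
From dy/dt = 0: 0.00161·359 - 0.273 = 0.047z*, so z* = 0.305/0.047 = 6.48.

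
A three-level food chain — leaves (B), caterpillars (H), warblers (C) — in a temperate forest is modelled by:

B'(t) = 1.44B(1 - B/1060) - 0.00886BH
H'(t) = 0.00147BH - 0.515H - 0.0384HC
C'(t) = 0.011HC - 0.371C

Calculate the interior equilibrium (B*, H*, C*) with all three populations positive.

From dC/dt = 0: 0.011H* = 0.371, so H* = 33.7.
From dB/dt = 0: 1.44(1 - B*/1060) = 0.00886·33.7, giving B* = 1060·(1 - 0.208) = 840.
From dH/dt = 0: 0.00147·840 - 0.515 = 0.0384C*, so C* = 0.72/0.0384 = 18.7.

B* ≈ 840, H* ≈ 33.7, C* ≈ 18.7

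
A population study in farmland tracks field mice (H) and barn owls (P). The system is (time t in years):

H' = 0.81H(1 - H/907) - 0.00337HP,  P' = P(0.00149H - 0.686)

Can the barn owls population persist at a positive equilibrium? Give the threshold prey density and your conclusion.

The predator equation gives dP/dt > 0 only when H > 0.686/0.00149 = 460.
Without the predator, H → K = 907. Since 907 > 460, the predator can invade and persist.

Threshold H = 460; K > 460, so yes, the predator persists.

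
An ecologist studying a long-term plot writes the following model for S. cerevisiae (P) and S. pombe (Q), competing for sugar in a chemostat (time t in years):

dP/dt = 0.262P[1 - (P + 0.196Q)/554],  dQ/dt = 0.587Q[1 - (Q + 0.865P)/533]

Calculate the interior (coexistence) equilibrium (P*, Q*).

Setting both brackets to zero gives the nullclines P + 0.196Q = 554 and 0.865P + Q = 533.
Substituting Q = 533 - 0.865P into the first: P(1 - 0.196·0.865) = 554 - 0.196·533.
So P* = 450/0.83 = 541, and then Q* = 533 - 0.865·541 = 64.8.

P* ≈ 541, Q* ≈ 64.8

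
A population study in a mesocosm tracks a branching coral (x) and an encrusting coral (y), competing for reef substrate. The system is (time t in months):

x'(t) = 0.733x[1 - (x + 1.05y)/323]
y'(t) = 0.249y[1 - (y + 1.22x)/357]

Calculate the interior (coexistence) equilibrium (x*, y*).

Setting both brackets to zero gives the nullclines x + 1.05y = 323 and 1.22x + y = 357.
Substituting y = 357 - 1.22x into the first: x(1 - 1.05·1.22) = 323 - 1.05·357.
So x* = -51.9/-0.281 = 185, and then y* = 357 - 1.22·185 = 132.

x* ≈ 185, y* ≈ 132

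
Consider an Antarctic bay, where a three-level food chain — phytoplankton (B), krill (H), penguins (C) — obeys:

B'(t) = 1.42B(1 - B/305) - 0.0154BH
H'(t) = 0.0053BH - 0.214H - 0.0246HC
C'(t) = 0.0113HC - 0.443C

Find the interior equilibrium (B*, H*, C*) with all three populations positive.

B* ≈ 175, H* ≈ 39.2, C* ≈ 29.1

From dC/dt = 0: 0.0113H* = 0.443, so H* = 39.2.
From dB/dt = 0: 1.42(1 - B*/305) = 0.0154·39.2, giving B* = 305·(1 - 0.425) = 175.
From dH/dt = 0: 0.0053·175 - 0.214 = 0.0246C*, so C* = 0.715/0.0246 = 29.1.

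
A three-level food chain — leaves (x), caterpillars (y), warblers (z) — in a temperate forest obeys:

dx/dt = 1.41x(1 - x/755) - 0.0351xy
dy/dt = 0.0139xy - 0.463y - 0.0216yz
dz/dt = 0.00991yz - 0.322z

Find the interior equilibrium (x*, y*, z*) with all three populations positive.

From dz/dt = 0: 0.00991y* = 0.322, so y* = 32.5.
From dx/dt = 0: 1.41(1 - x*/755) = 0.0351·32.5, giving x* = 755·(1 - 0.809) = 144.
From dy/dt = 0: 0.0139·144 - 0.463 = 0.0216z*, so z* = 1.54/0.0216 = 71.4.

x* ≈ 144, y* ≈ 32.5, z* ≈ 71.4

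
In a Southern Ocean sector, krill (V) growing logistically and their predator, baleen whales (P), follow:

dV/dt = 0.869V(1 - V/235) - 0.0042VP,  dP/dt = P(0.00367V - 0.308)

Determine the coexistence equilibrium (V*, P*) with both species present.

From dP/dt = 0 with P > 0: 0.00367V* = 0.308, so V* = 83.9.
Substitute into dV/dt = 0: 0.869(1 - 83.9/235) = 0.0042P*.
The bracket is 0.643, giving P* = 0.559/0.0042 = 133.

V* ≈ 83.9, P* ≈ 133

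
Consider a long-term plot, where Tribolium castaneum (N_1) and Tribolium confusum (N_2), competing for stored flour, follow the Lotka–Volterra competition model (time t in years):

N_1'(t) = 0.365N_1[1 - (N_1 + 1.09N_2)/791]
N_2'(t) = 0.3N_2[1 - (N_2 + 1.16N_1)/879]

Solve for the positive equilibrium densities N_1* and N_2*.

Setting both brackets to zero gives the nullclines N_1 + 1.09N_2 = 791 and 1.16N_1 + N_2 = 879.
Substituting N_2 = 879 - 1.16N_1 into the first: N_1(1 - 1.09·1.16) = 791 - 1.09·879.
So N_1* = -167/-0.264 = 632, and then N_2* = 879 - 1.16·632 = 146.

N_1* ≈ 632, N_2* ≈ 146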